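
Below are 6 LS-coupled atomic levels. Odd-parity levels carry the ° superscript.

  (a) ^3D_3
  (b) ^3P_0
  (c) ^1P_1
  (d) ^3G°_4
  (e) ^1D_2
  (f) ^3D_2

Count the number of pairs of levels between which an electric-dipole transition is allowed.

(a)–(b): forbidden (parity, ΔJ).
(a)–(c): forbidden (parity, ΔS, ΔJ).
(a)–(d): forbidden (ΔL).
(a)–(e): forbidden (parity, ΔS).
(a)–(f): forbidden (parity).
(b)–(c): forbidden (parity, ΔS).
(b)–(d): forbidden (ΔL, ΔJ).
(b)–(e): forbidden (parity, ΔS, ΔJ).
(b)–(f): forbidden (parity, ΔJ).
(c)–(d): forbidden (ΔS, ΔL, ΔJ).
(c)–(e): forbidden (parity).
(c)–(f): forbidden (parity, ΔS).
(d)–(e): forbidden (ΔS, ΔL, ΔJ).
(d)–(f): forbidden (ΔL, ΔJ).
(e)–(f): forbidden (parity, ΔS).
Allowed pairs: 0 of 15.

0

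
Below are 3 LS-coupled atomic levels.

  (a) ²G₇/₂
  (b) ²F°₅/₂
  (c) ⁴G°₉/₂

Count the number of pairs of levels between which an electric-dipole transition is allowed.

(a)–(b): allowed.
(a)–(c): forbidden (ΔS).
(b)–(c): forbidden (parity, ΔS, ΔJ).
Allowed pairs: 1 of 3.

1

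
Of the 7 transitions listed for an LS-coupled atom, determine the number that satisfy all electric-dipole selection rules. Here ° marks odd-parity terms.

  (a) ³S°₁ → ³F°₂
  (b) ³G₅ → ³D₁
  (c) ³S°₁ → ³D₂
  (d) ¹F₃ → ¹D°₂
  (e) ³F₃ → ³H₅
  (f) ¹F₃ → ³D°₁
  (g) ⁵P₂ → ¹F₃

(a) forbidden (parity, ΔL fail)
(b) forbidden (parity, ΔL, ΔJ fail)
(c) forbidden (ΔL fails)
(d) allowed
(e) forbidden (parity, ΔL, ΔJ fail)
(f) forbidden (ΔS, ΔJ fail)
(g) forbidden (parity, ΔS, ΔL fail)
Total allowed: 1 of 7.

1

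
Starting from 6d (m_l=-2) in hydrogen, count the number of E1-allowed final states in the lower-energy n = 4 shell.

4

E1 requires Δl = ±1, so l_f ∈ {1, 3}; with 0 ≤ l_f ≤ n_f−1 = 3, the allowed l_f values are {1, 3}.
For l_f = 1: m_f ∈ {m_i−1, m_i, m_i+1} ∩ [−1, 1] = {-1} → 1 state.
For l_f = 3: m_f ∈ {m_i−1, m_i, m_i+1} ∩ [−3, 3] = {-3, -2, -1} → 3 states.
Total: 4.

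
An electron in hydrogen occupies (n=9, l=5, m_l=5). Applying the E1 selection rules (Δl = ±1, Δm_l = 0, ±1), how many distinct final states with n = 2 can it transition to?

0

E1 requires l_f ∈ {4, 6}, but neither lies in [0, 1], so no final state is reachable.
Total: 0.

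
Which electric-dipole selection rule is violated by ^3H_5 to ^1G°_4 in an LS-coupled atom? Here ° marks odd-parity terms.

Initial level: S=1, L=5, J=5, parity even. Final level: S=0, L=4, J=4, parity odd.
ΔS = 0: S: 1 → 0 — fails.
ΔL = 0, ±1 (not L=0↔0): L: 5 → 4, ΔL = -1 — passes.
Parity must change: even → odd — passes.
ΔJ = 0, ±1 (not J=0↔0): J: 5 → 4, ΔJ = -1 — passes.

the ΔS = 0 rule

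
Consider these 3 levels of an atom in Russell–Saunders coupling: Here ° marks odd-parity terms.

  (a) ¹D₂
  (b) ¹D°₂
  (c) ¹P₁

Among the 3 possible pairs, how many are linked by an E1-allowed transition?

(a)–(b): allowed.
(a)–(c): forbidden (parity).
(b)–(c): allowed.
Allowed pairs: 2 of 3.

2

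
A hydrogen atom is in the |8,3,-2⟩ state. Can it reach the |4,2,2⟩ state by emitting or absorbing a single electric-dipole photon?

forbidden

Initial l = 3, final l = 2, so Δl = -1. E1 requires Δl = ±1: satisfied.
Δm_l = 2 − (-2) = +4. E1 requires Δm_l = 0, ±1: violated.
The transition is electric-dipole forbidden.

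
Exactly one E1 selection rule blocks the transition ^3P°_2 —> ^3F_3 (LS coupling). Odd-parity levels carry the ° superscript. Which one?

the ΔL = 0, ±1 rule

ΔS = 0: S: 1 → 1 — ok.
ΔJ = 0, ±1 (not J=0↔0): J: 2 → 3, ΔJ = +1 — ok.
Parity must change: odd → even — ok.
ΔL = 0, ±1 (not L=0↔0): L: 1 → 3, ΔL = +2 — fails.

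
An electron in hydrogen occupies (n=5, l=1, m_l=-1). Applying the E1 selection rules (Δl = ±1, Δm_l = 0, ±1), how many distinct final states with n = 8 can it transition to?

4

E1 requires Δl = ±1, so l_f ∈ {0, 2}; with 0 ≤ l_f ≤ n_f−1 = 7, the allowed l_f values are {0, 2}.
For l_f = 0: m_f ∈ {m_i−1, m_i, m_i+1} ∩ [−0, 0] = {0} → 1 state.
For l_f = 2: m_f ∈ {m_i−1, m_i, m_i+1} ∩ [−2, 2] = {-2, -1, 0} → 3 states.
Total: 4.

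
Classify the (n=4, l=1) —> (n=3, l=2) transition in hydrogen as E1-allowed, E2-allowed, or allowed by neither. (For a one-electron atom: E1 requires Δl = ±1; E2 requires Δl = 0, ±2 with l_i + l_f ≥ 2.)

Δl = 2 − 1 = +1; l_i + l_f = 3.
E1 (Δl = ±1): satisfied.
E2 (Δl = 0,±2, l_i+l_f ≥ 2): not satisfied.

E1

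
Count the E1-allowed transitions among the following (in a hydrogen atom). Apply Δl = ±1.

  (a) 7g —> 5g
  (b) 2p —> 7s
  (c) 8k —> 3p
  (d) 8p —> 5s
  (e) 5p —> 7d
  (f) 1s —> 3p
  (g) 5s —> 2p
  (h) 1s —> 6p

6

(a) forbidden — Δl = +0 (E1 requires Δl = ±1)
(b) allowed
(c) forbidden — Δl = -6 (E1 requires Δl = ±1)
(d) allowed
(e) allowed
(f) allowed
(g) allowed
(h) allowed
Total allowed: 6 of 8.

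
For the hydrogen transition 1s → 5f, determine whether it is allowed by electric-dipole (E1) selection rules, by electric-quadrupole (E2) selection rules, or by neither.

Δl = 3 − 0 = +3; l_i + l_f = 3.
E1 (Δl = ±1): not satisfied.
E2 (Δl = 0,±2, l_i+l_f ≥ 2): not satisfied.

neither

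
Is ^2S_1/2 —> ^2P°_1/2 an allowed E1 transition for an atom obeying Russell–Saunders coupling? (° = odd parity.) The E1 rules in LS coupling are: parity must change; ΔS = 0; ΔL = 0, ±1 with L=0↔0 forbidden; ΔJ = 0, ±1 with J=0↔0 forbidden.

allowed

ΔL = 0, ±1 (not L=0↔0): L: 0 → 1, ΔL = +1 — ok.
ΔJ = 0, ±1 (not J=0↔0): J: 1/2 → 1/2, ΔJ = +0 — ok.
ΔS = 0: S: 1/2 → 1/2 — ok.
Parity must change: even → odd — ok.
All four E1 rules are satisfied.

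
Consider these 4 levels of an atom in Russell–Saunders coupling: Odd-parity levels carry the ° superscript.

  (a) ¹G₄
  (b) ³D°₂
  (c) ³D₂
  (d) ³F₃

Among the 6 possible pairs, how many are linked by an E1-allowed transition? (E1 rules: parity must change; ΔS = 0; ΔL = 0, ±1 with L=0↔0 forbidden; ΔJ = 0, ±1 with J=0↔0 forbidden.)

2

(a)–(b): forbidden (ΔS, ΔL, ΔJ).
(a)–(c): forbidden (parity, ΔS, ΔL, ΔJ).
(a)–(d): forbidden (parity, ΔS).
(b)–(c): allowed.
(b)–(d): allowed.
(c)–(d): forbidden (parity).
Allowed pairs: 2 of 6.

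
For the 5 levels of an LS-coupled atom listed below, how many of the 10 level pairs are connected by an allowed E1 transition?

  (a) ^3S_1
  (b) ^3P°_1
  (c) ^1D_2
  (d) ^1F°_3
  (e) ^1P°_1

(a)–(b): allowed.
(a)–(c): forbidden (parity, ΔS, ΔL).
(a)–(d): forbidden (ΔS, ΔL, ΔJ).
(a)–(e): forbidden (ΔS).
(b)–(c): forbidden (ΔS).
(b)–(d): forbidden (parity, ΔS, ΔL, ΔJ).
(b)–(e): forbidden (parity, ΔS).
(c)–(d): allowed.
(c)–(e): allowed.
(d)–(e): forbidden (parity, ΔL, ΔJ).
Allowed pairs: 3 of 10.

3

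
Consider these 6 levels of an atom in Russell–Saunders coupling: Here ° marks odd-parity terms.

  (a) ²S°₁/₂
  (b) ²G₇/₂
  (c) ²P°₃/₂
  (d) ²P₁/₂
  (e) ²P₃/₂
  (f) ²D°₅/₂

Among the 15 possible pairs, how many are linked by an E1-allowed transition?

5

(a)–(b): forbidden (ΔL, ΔJ).
(a)–(c): forbidden (parity).
(a)–(d): allowed.
(a)–(e): allowed.
(a)–(f): forbidden (parity, ΔL, ΔJ).
(b)–(c): forbidden (ΔL, ΔJ).
(b)–(d): forbidden (parity, ΔL, ΔJ).
(b)–(e): forbidden (parity, ΔL, ΔJ).
(b)–(f): forbidden (ΔL).
(c)–(d): allowed.
(c)–(e): allowed.
(c)–(f): forbidden (parity).
(d)–(e): forbidden (parity).
(d)–(f): forbidden (ΔJ).
(e)–(f): allowed.
Allowed pairs: 5 of 15.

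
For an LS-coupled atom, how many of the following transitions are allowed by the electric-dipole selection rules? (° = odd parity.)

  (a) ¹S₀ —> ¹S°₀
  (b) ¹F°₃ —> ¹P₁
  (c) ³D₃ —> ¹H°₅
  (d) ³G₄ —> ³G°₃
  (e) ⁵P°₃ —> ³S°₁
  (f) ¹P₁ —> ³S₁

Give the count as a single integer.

1

(a) forbidden (ΔL, ΔJ fail)
(b) forbidden (ΔL, ΔJ fail)
(c) forbidden (ΔS, ΔL, ΔJ fail)
(d) allowed
(e) forbidden (parity, ΔS, ΔJ fail)
(f) forbidden (parity, ΔS fail)
Total allowed: 1 of 6.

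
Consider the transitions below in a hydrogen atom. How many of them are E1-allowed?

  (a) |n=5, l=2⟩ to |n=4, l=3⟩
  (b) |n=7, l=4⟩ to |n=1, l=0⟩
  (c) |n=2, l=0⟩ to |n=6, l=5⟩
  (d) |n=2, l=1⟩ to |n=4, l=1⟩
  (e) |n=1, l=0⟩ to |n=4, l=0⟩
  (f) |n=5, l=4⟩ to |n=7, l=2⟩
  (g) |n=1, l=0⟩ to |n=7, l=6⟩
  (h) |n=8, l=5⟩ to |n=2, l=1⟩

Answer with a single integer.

(a) allowed
(b) forbidden — Δl = -4 (E1 requires Δl = ±1)
(c) forbidden — Δl = +5 (E1 requires Δl = ±1)
(d) forbidden — Δl = +0 (E1 requires Δl = ±1)
(e) forbidden — Δl = +0 (E1 requires Δl = ±1)
(f) forbidden — Δl = -2 (E1 requires Δl = ±1)
(g) forbidden — Δl = +6 (E1 requires Δl = ±1)
(h) forbidden — Δl = -4 (E1 requires Δl = ±1)
Total allowed: 1 of 8.

1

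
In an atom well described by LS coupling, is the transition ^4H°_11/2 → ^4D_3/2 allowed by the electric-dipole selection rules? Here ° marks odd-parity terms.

forbidden

Initial level: S=3/2, L=5, J=11/2, parity odd. Final level: S=3/2, L=2, J=3/2, parity even.
ΔL = 0, ±1 (not L=0↔0): L: 5 → 2, ΔL = -3 — fails.
ΔJ = 0, ±1 (not J=0↔0): J: 11/2 → 3/2, ΔJ = -4 — fails.
Parity must change: odd → even — ok.
ΔS = 0: S: 3/2 → 3/2 — ok.
Rule(s) violated: ΔL, ΔJ.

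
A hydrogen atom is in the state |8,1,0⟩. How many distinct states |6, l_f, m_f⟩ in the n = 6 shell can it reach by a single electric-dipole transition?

E1 requires Δl = ±1, so l_f ∈ {0, 2}; with 0 ≤ l_f ≤ n_f−1 = 5, the allowed l_f values are {0, 2}.
For l_f = 0: m_f ∈ {m_i−1, m_i, m_i+1} ∩ [−0, 0] = {0} → 1 state.
For l_f = 2: m_f ∈ {m_i−1, m_i, m_i+1} ∩ [−2, 2] = {-1, 0, 1} → 3 states.
Total: 4.

4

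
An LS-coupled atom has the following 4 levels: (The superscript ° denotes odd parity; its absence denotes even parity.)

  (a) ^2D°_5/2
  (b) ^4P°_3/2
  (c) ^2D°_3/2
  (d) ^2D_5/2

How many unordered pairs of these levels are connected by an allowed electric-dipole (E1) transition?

2

(a)–(b): forbidden (parity, ΔS).
(a)–(c): forbidden (parity).
(a)–(d): allowed.
(b)–(c): forbidden (parity, ΔS).
(b)–(d): forbidden (ΔS).
(c)–(d): allowed.
Allowed pairs: 2 of 6.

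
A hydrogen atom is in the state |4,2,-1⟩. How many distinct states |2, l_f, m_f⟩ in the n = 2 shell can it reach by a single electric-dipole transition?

2

E1 requires Δl = ±1, so l_f ∈ {1, 3}; with 0 ≤ l_f ≤ n_f−1 = 1, the allowed l_f values are {1}.
For l_f = 1: m_f ∈ {m_i−1, m_i, m_i+1} ∩ [−1, 1] = {-1, 0} → 2 states.
Total: 2.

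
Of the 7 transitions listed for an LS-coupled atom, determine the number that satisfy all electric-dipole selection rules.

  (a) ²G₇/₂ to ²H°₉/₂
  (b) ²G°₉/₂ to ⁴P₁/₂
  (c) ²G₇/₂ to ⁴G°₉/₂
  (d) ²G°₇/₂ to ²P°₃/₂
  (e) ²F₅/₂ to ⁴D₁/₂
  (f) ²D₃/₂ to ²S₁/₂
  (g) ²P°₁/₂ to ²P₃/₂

2

(a) allowed
(b) forbidden (ΔS, ΔL, ΔJ fail)
(c) forbidden (ΔS fails)
(d) forbidden (parity, ΔL, ΔJ fail)
(e) forbidden (parity, ΔS, ΔJ fail)
(f) forbidden (parity, ΔL fail)
(g) allowed
Total allowed: 2 of 7.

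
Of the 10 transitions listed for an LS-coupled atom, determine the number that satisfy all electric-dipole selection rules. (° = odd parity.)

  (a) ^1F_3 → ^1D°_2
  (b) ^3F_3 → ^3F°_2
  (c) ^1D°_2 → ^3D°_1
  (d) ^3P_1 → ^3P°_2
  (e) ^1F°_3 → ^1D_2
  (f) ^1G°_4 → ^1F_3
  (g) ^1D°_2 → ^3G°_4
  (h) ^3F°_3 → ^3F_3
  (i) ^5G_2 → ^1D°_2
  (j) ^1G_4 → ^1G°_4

7

(a) allowed
(b) allowed
(c) forbidden (parity, ΔS fail)
(d) allowed
(e) allowed
(f) allowed
(g) forbidden (parity, ΔS, ΔL, ΔJ fail)
(h) allowed
(i) forbidden (ΔS, ΔL fail)
(j) allowed
Total allowed: 7 of 10.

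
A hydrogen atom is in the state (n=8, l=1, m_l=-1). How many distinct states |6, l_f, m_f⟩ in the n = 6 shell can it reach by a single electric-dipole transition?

4

E1 requires Δl = ±1, so l_f ∈ {0, 2}; with 0 ≤ l_f ≤ n_f−1 = 5, the allowed l_f values are {0, 2}.
For l_f = 0: m_f ∈ {m_i−1, m_i, m_i+1} ∩ [−0, 0] = {0} → 1 state.
For l_f = 2: m_f ∈ {m_i−1, m_i, m_i+1} ∩ [−2, 2] = {-2, -1, 0} → 3 states.
Total: 4.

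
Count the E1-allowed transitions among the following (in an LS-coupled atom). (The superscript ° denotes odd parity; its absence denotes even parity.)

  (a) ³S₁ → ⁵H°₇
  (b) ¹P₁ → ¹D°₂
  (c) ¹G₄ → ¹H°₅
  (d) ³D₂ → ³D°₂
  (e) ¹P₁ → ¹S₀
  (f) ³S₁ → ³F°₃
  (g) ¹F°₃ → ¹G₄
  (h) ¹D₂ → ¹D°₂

(a) forbidden (ΔS, ΔL, ΔJ fail)
(b) allowed
(c) allowed
(d) allowed
(e) forbidden (parity fails)
(f) forbidden (ΔL, ΔJ fail)
(g) allowed
(h) allowed
Total allowed: 5 of 8.

5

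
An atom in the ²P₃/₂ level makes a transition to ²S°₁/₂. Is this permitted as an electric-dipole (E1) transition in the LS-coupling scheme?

allowed

ΔL = 0, ±1 (not L=0↔0): L: 1 → 0, ΔL = -1 — satisfied.
ΔS = 0: S: 1/2 → 1/2 — satisfied.
ΔJ = 0, ±1 (not J=0↔0): J: 3/2 → 1/2, ΔJ = -1 — satisfied.
Parity must change: even → odd — satisfied.
All four E1 rules are satisfied.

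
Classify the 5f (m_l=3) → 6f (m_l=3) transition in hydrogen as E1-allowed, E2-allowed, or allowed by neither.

E2

Δl = 3 − 3 = +0; l_i + l_f = 6.
Δm_l = +0.
E1 (Δl = ±1, |Δm_l| ≤ 1): not satisfied.
E2 (Δl = 0,±2, l_i+l_f ≥ 2, |Δm_l| ≤ 2): satisfied.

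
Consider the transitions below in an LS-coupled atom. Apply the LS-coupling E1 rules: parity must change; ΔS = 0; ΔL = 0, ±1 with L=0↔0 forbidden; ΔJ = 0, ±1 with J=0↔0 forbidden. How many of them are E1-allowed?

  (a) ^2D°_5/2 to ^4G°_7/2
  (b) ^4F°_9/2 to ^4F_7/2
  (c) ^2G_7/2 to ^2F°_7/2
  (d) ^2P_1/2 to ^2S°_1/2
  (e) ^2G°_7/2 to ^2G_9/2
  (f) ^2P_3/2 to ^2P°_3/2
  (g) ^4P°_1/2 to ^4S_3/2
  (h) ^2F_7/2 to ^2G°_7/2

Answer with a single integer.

7

(a) forbidden (parity, ΔS, ΔL fail)
(b) allowed
(c) allowed
(d) allowed
(e) allowed
(f) allowed
(g) allowed
(h) allowed
Total allowed: 7 of 8.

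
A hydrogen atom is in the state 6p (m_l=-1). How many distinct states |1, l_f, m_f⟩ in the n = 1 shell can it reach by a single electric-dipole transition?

1

E1 requires Δl = ±1, so l_f ∈ {0, 2}; with 0 ≤ l_f ≤ n_f−1 = 0, the allowed l_f values are {0}.
For l_f = 0: m_f ∈ {m_i−1, m_i, m_i+1} ∩ [−0, 0] = {0} → 1 state.
Total: 1.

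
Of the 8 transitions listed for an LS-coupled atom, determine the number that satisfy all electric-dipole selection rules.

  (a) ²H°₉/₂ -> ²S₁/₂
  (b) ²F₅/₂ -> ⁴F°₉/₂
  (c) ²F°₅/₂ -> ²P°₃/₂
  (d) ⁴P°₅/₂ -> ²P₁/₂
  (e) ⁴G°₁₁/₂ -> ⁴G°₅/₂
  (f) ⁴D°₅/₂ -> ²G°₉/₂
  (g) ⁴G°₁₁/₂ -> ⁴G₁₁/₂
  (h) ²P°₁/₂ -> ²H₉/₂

(a) forbidden (ΔL, ΔJ fail)
(b) forbidden (ΔS, ΔJ fail)
(c) forbidden (parity, ΔL fail)
(d) forbidden (ΔS, ΔJ fail)
(e) forbidden (parity, ΔJ fail)
(f) forbidden (parity, ΔS, ΔL, ΔJ fail)
(g) allowed
(h) forbidden (ΔL, ΔJ fail)
Total allowed: 1 of 8.

1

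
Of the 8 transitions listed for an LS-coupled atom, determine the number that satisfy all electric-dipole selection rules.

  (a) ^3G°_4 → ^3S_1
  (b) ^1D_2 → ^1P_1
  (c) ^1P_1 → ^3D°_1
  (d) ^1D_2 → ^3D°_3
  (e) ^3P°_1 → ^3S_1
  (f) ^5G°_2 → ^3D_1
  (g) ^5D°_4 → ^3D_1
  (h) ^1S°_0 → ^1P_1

2

(a) forbidden (ΔL, ΔJ fail)
(b) forbidden (parity fails)
(c) forbidden (ΔS fails)
(d) forbidden (ΔS fails)
(e) allowed
(f) forbidden (ΔS, ΔL fail)
(g) forbidden (ΔS, ΔJ fail)
(h) allowed
Total allowed: 2 of 8.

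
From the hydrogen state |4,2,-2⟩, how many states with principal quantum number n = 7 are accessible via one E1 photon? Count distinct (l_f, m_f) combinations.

4

E1 requires Δl = ±1, so l_f ∈ {1, 3}; with 0 ≤ l_f ≤ n_f−1 = 6, the allowed l_f values are {1, 3}.
For l_f = 1: m_f ∈ {m_i−1, m_i, m_i+1} ∩ [−1, 1] = {-1} → 1 state.
For l_f = 3: m_f ∈ {m_i−1, m_i, m_i+1} ∩ [−3, 3] = {-3, -2, -1} → 3 states.
Total: 4.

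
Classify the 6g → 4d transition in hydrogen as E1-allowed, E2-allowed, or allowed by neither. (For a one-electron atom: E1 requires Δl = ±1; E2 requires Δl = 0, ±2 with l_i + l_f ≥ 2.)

Δl = 2 − 4 = -2; l_i + l_f = 6.
E1 (Δl = ±1): not satisfied.
E2 (Δl = 0,±2, l_i+l_f ≥ 2): satisfied.

E2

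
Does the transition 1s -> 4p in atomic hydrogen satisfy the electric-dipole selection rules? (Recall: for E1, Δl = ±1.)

Δl = 1 − 0 = +1; the E1 rule Δl = ±1 is ✓.
All E1 selection rules are satisfied.

allowed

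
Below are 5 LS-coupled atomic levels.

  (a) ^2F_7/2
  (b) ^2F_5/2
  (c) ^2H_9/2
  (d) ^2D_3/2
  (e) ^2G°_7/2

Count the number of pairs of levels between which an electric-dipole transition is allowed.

3

(a)–(b): forbidden (parity).
(a)–(c): forbidden (parity, ΔL).
(a)–(d): forbidden (parity, ΔJ).
(a)–(e): allowed.
(b)–(c): forbidden (parity, ΔL, ΔJ).
(b)–(d): forbidden (parity).
(b)–(e): allowed.
(c)–(d): forbidden (parity, ΔL, ΔJ).
(c)–(e): allowed.
(d)–(e): forbidden (ΔL, ΔJ).
Allowed pairs: 3 of 10.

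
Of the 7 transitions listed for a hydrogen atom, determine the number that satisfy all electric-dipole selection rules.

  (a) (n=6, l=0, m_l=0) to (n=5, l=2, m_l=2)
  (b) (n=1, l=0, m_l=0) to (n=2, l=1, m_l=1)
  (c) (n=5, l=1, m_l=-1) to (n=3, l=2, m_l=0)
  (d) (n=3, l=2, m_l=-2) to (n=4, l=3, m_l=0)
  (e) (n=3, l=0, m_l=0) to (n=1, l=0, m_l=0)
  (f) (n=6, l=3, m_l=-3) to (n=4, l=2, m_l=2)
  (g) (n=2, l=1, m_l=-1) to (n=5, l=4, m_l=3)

(a) forbidden — Δl = +2 (E1 requires Δl = ±1); Δm_l = +2 (E1 requires Δm_l = 0, ±1)
(b) allowed
(c) allowed
(d) forbidden — Δm_l = +2 (E1 requires Δm_l = 0, ±1)
(e) forbidden — Δl = +0 (E1 requires Δl = ±1)
(f) forbidden — Δm_l = +5 (E1 requires Δm_l = 0, ±1)
(g) forbidden — Δl = +3 (E1 requires Δl = ±1); Δm_l = +4 (E1 requires Δm_l = 0, ±1)
Total allowed: 2 of 7.

2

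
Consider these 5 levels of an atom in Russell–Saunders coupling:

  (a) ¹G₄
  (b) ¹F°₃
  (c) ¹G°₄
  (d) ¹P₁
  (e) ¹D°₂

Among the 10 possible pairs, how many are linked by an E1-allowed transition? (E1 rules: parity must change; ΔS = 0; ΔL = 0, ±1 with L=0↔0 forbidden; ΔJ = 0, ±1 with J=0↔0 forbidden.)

3

(a)–(b): allowed.
(a)–(c): allowed.
(a)–(d): forbidden (parity, ΔL, ΔJ).
(a)–(e): forbidden (ΔL, ΔJ).
(b)–(c): forbidden (parity).
(b)–(d): forbidden (ΔL, ΔJ).
(b)–(e): forbidden (parity).
(c)–(d): forbidden (ΔL, ΔJ).
(c)–(e): forbidden (parity, ΔL, ΔJ).
(d)–(e): allowed.
Allowed pairs: 3 of 10.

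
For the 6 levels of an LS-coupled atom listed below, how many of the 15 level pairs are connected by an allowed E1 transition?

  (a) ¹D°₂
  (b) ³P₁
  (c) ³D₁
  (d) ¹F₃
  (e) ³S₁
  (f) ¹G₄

(a)–(b): forbidden (ΔS).
(a)–(c): forbidden (ΔS).
(a)–(d): allowed.
(a)–(e): forbidden (ΔS, ΔL).
(a)–(f): forbidden (ΔL, ΔJ).
(b)–(c): forbidden (parity).
(b)–(d): forbidden (parity, ΔS, ΔL, ΔJ).
(b)–(e): forbidden (parity).
(b)–(f): forbidden (parity, ΔS, ΔL, ΔJ).
(c)–(d): forbidden (parity, ΔS, ΔJ).
(c)–(e): forbidden (parity, ΔL).
(c)–(f): forbidden (parity, ΔS, ΔL, ΔJ).
(d)–(e): forbidden (parity, ΔS, ΔL, ΔJ).
(d)–(f): forbidden (parity).
(e)–(f): forbidden (parity, ΔS, ΔL, ΔJ).
Allowed pairs: 1 of 15.

1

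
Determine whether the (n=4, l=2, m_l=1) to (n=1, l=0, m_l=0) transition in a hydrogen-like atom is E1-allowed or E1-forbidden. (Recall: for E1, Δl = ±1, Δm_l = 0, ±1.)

forbidden

l: 2 → 0 (Δl = -2). Δl = ±1 fails.
m_l: 1 → 0 (Δm_l = -1). |Δm_l| ≤ 1 passes.
The transition is electric-dipole forbidden.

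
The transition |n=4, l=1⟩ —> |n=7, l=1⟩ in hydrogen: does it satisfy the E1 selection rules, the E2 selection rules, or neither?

E2

Δl = 1 − 1 = +0; l_i + l_f = 2.
E1 (Δl = ±1): not satisfied.
E2 (Δl = 0,±2, l_i+l_f ≥ 2): satisfied.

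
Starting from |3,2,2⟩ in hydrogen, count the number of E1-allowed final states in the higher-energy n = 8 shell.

E1 requires Δl = ±1, so l_f ∈ {1, 3}; with 0 ≤ l_f ≤ n_f−1 = 7, the allowed l_f values are {1, 3}.
For l_f = 1: m_f ∈ {m_i−1, m_i, m_i+1} ∩ [−1, 1] = {1} → 1 state.
For l_f = 3: m_f ∈ {m_i−1, m_i, m_i+1} ∩ [−3, 3] = {1, 2, 3} → 3 states.
Total: 4.

4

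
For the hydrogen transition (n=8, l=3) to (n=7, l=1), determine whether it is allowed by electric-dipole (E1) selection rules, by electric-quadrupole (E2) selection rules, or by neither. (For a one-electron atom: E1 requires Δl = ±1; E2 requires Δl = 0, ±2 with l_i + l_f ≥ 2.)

Δl = 1 − 3 = -2; l_i + l_f = 4.
E1 (Δl = ±1): not satisfied.
E2 (Δl = 0,±2, l_i+l_f ≥ 2): satisfied.

E2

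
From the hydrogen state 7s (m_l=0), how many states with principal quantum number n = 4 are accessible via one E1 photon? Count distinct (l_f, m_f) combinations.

E1 requires Δl = ±1, so l_f ∈ {-1, 1}; with 0 ≤ l_f ≤ n_f−1 = 3, the allowed l_f values are {1}.
For l_f = 1: m_f ∈ {m_i−1, m_i, m_i+1} ∩ [−1, 1] = {-1, 0, 1} → 3 states.
Total: 3.

3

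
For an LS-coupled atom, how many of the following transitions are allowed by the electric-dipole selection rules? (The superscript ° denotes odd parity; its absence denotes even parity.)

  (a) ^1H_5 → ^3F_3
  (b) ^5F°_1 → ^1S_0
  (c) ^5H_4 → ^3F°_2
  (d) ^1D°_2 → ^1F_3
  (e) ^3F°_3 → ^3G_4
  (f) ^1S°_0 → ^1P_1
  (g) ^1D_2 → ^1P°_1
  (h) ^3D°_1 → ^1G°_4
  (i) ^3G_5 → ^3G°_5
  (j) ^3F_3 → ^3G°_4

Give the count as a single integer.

(a) forbidden (parity, ΔS, ΔL, ΔJ fail)
(b) forbidden (ΔS, ΔL fail)
(c) forbidden (ΔS, ΔL, ΔJ fail)
(d) allowed
(e) allowed
(f) allowed
(g) allowed
(h) forbidden (parity, ΔS, ΔL, ΔJ fail)
(i) allowed
(j) allowed
Total allowed: 6 of 10.

6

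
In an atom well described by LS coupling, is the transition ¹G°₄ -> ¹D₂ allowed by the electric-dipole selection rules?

forbidden

Reading off the term symbols: S 0→0, L 4→2, J 4→2, parity odd→even.
Parity must change: odd → even — ok.
ΔS = 0: S: 0 → 0 — ok.
ΔL = 0, ±1 (not L=0↔0): L: 4 → 2, ΔL = -2 — fails.
ΔJ = 0, ±1 (not J=0↔0): J: 4 → 2, ΔJ = -2 — fails.
Rule(s) violated: ΔL, ΔJ.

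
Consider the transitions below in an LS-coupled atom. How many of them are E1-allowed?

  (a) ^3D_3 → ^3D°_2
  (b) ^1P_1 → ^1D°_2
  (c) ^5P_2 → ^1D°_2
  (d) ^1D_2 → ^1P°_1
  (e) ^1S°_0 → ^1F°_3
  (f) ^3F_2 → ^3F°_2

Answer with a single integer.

4

(a) allowed
(b) allowed
(c) forbidden (ΔS fails)
(d) allowed
(e) forbidden (parity, ΔL, ΔJ fail)
(f) allowed
Total allowed: 4 of 6.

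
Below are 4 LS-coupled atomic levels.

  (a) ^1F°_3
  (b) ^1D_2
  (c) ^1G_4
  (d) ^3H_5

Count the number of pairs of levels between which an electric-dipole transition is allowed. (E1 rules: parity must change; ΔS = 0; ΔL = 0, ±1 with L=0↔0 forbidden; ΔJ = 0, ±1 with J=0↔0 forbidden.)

(a)–(b): allowed.
(a)–(c): allowed.
(a)–(d): forbidden (ΔS, ΔL, ΔJ).
(b)–(c): forbidden (parity, ΔL, ΔJ).
(b)–(d): forbidden (parity, ΔS, ΔL, ΔJ).
(c)–(d): forbidden (parity, ΔS).
Allowed pairs: 2 of 6.

2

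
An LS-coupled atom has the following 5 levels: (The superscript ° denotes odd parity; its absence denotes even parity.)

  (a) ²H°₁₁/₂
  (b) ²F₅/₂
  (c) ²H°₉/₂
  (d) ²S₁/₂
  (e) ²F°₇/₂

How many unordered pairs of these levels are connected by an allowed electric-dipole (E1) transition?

1

(a)–(b): forbidden (ΔL, ΔJ).
(a)–(c): forbidden (parity).
(a)–(d): forbidden (ΔL, ΔJ).
(a)–(e): forbidden (parity, ΔL, ΔJ).
(b)–(c): forbidden (ΔL, ΔJ).
(b)–(d): forbidden (parity, ΔL, ΔJ).
(b)–(e): allowed.
(c)–(d): forbidden (ΔL, ΔJ).
(c)–(e): forbidden (parity, ΔL).
(d)–(e): forbidden (ΔL, ΔJ).
Allowed pairs: 1 of 10.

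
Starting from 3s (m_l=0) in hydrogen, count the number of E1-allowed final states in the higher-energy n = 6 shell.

E1 requires Δl = ±1, so l_f ∈ {-1, 1}; with 0 ≤ l_f ≤ n_f−1 = 5, the allowed l_f values are {1}.
For l_f = 1: m_f ∈ {m_i−1, m_i, m_i+1} ∩ [−1, 1] = {-1, 0, 1} → 3 states.
Total: 3.

3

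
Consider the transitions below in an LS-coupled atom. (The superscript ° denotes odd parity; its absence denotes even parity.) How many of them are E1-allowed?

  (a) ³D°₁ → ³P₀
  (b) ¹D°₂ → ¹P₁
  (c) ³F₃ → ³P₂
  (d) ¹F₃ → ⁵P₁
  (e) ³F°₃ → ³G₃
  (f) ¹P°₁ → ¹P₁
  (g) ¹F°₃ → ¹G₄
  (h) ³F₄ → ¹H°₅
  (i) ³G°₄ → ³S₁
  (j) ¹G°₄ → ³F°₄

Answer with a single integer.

(a) allowed
(b) allowed
(c) forbidden (parity, ΔL fail)
(d) forbidden (parity, ΔS, ΔL, ΔJ fail)
(e) allowed
(f) allowed
(g) allowed
(h) forbidden (ΔS, ΔL fail)
(i) forbidden (ΔL, ΔJ fail)
(j) forbidden (parity, ΔS fail)
Total allowed: 5 of 10.

5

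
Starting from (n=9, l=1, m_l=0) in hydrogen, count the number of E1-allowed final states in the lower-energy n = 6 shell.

4

E1 requires Δl = ±1, so l_f ∈ {0, 2}; with 0 ≤ l_f ≤ n_f−1 = 5, the allowed l_f values are {0, 2}.
For l_f = 0: m_f ∈ {m_i−1, m_i, m_i+1} ∩ [−0, 0] = {0} → 1 state.
For l_f = 2: m_f ∈ {m_i−1, m_i, m_i+1} ∩ [−2, 2] = {-1, 0, 1} → 3 states.
Total: 4.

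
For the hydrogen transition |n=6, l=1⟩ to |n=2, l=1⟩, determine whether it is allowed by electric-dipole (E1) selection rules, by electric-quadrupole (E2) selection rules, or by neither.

E2

Δl = 1 − 1 = +0; l_i + l_f = 2.
E1 (Δl = ±1): not satisfied.
E2 (Δl = 0,±2, l_i+l_f ≥ 2): satisfied.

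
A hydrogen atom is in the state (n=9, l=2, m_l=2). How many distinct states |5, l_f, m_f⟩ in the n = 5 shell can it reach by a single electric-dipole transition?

E1 requires Δl = ±1, so l_f ∈ {1, 3}; with 0 ≤ l_f ≤ n_f−1 = 4, the allowed l_f values are {1, 3}.
For l_f = 1: m_f ∈ {m_i−1, m_i, m_i+1} ∩ [−1, 1] = {1} → 1 state.
For l_f = 3: m_f ∈ {m_i−1, m_i, m_i+1} ∩ [−3, 3] = {1, 2, 3} → 3 states.
Total: 4.

4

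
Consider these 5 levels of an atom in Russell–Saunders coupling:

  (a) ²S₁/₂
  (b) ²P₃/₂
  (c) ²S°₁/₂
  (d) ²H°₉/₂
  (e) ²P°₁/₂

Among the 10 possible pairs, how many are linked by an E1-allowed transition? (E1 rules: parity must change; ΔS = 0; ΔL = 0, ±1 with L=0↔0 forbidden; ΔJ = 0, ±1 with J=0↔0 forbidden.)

3

(a)–(b): forbidden (parity).
(a)–(c): forbidden (ΔL).
(a)–(d): forbidden (ΔL, ΔJ).
(a)–(e): allowed.
(b)–(c): allowed.
(b)–(d): forbidden (ΔL, ΔJ).
(b)–(e): allowed.
(c)–(d): forbidden (parity, ΔL, ΔJ).
(c)–(e): forbidden (parity).
(d)–(e): forbidden (parity, ΔL, ΔJ).
Allowed pairs: 3 of 10.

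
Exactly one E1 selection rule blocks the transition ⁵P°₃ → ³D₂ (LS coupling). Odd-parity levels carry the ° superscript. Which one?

Initial level: S=2, L=1, J=3, parity odd. Final level: S=1, L=2, J=2, parity even.
ΔS = 0: S: 2 → 1 — ✗.
ΔJ = 0, ±1 (not J=0↔0): J: 3 → 2, ΔJ = -1 — ✓.
ΔL = 0, ±1 (not L=0↔0): L: 1 → 2, ΔL = +1 — ✓.
Parity must change: odd → even — ✓.

the ΔS = 0 rule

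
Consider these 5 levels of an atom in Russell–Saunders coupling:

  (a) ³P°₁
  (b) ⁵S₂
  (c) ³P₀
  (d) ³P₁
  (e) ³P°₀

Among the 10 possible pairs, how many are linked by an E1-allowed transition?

(a)–(b): forbidden (ΔS).
(a)–(c): allowed.
(a)–(d): allowed.
(a)–(e): forbidden (parity).
(b)–(c): forbidden (parity, ΔS, ΔJ).
(b)–(d): forbidden (parity, ΔS).
(b)–(e): forbidden (ΔS, ΔJ).
(c)–(d): forbidden (parity).
(c)–(e): forbidden (ΔJ).
(d)–(e): allowed.
Allowed pairs: 3 of 10.

3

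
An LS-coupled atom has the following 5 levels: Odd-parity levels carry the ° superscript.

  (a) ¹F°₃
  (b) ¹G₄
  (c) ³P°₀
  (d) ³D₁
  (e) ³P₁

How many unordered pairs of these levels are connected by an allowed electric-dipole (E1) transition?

3

(a)–(b): allowed.
(a)–(c): forbidden (parity, ΔS, ΔL, ΔJ).
(a)–(d): forbidden (ΔS, ΔJ).
(a)–(e): forbidden (ΔS, ΔL, ΔJ).
(b)–(c): forbidden (ΔS, ΔL, ΔJ).
(b)–(d): forbidden (parity, ΔS, ΔL, ΔJ).
(b)–(e): forbidden (parity, ΔS, ΔL, ΔJ).
(c)–(d): allowed.
(c)–(e): allowed.
(d)–(e): forbidden (parity).
Allowed pairs: 3 of 10.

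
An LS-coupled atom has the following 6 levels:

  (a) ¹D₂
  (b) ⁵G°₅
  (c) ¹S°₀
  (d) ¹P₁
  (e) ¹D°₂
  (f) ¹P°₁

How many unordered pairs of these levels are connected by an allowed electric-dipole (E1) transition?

(a)–(b): forbidden (ΔS, ΔL, ΔJ).
(a)–(c): forbidden (ΔL, ΔJ).
(a)–(d): forbidden (parity).
(a)–(e): allowed.
(a)–(f): allowed.
(b)–(c): forbidden (parity, ΔS, ΔL, ΔJ).
(b)–(d): forbidden (ΔS, ΔL, ΔJ).
(b)–(e): forbidden (parity, ΔS, ΔL, ΔJ).
(b)–(f): forbidden (parity, ΔS, ΔL, ΔJ).
(c)–(d): allowed.
(c)–(e): forbidden (parity, ΔL, ΔJ).
(c)–(f): forbidden (parity).
(d)–(e): allowed.
(d)–(f): allowed.
(e)–(f): forbidden (parity).
Allowed pairs: 5 of 15.

5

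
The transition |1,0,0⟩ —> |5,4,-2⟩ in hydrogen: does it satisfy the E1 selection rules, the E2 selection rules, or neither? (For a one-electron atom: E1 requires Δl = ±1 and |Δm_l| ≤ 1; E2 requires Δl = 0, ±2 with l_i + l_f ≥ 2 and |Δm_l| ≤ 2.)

Δl = 4 − 0 = +4; l_i + l_f = 4.
Δm_l = -2.
E1 (Δl = ±1, |Δm_l| ≤ 1): not satisfied.
E2 (Δl = 0,±2, l_i+l_f ≥ 2, |Δm_l| ≤ 2): not satisfied.

neither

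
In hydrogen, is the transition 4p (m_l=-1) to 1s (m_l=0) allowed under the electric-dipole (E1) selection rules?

allowed

Initial l = 1, final l = 0, so Δl = -1. E1 requires Δl = ±1: ok.
m_l: -1 → 0 (Δm_l = +1). |Δm_l| ≤ 1 ok.
All E1 selection rules are satisfied.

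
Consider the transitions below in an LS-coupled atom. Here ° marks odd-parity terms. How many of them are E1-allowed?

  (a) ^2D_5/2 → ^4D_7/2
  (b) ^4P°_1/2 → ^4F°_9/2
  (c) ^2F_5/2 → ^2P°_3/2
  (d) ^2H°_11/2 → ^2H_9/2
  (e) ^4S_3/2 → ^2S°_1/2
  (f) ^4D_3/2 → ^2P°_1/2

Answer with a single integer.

1

(a) forbidden (parity, ΔS fail)
(b) forbidden (parity, ΔL, ΔJ fail)
(c) forbidden (ΔL fails)
(d) allowed
(e) forbidden (ΔS, ΔL fail)
(f) forbidden (ΔS fails)
Total allowed: 1 of 6.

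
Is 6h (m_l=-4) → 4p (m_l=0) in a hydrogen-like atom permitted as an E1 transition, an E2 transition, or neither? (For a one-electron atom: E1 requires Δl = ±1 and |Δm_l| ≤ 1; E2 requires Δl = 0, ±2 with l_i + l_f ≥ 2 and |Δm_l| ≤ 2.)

Δl = 1 − 5 = -4; l_i + l_f = 6.
Δm_l = +4.
E1 (Δl = ±1, |Δm_l| ≤ 1): not satisfied.
E2 (Δl = 0,±2, l_i+l_f ≥ 2, |Δm_l| ≤ 2): not satisfied.

neither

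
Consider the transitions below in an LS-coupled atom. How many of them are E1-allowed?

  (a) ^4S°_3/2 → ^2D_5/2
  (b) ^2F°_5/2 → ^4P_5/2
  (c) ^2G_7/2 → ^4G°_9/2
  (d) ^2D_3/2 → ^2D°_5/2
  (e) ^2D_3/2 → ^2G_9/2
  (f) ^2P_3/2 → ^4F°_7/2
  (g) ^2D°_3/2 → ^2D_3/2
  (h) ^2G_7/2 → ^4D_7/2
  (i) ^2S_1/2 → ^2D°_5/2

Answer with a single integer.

(a) forbidden (ΔS, ΔL fail)
(b) forbidden (ΔS, ΔL fail)
(c) forbidden (ΔS fails)
(d) allowed
(e) forbidden (parity, ΔL, ΔJ fail)
(f) forbidden (ΔS, ΔL, ΔJ fail)
(g) allowed
(h) forbidden (parity, ΔS, ΔL fail)
(i) forbidden (ΔL, ΔJ fail)
Total allowed: 2 of 9.

2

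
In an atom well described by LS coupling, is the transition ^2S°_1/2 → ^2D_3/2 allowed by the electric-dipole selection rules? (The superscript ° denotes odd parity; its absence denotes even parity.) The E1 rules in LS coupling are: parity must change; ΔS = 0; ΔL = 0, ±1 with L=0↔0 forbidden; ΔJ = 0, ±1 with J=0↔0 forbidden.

Reading off the term symbols: S 1/2→1/2, L 0→2, J 1/2→3/2, parity odd→even.
Parity must change: odd → even — ok.
ΔJ = 0, ±1 (not J=0↔0): J: 1/2 → 3/2, ΔJ = +1 — ok.
ΔL = 0, ±1 (not L=0↔0): L: 0 → 2, ΔL = +2 — fails.
ΔS = 0: S: 1/2 → 1/2 — ok.
Rule(s) violated: ΔL.

forbidden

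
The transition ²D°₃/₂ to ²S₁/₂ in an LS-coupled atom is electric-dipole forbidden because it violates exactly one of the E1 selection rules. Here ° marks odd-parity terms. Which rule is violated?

the ΔL = 0, ±1 rule

Initial level: S=1/2, L=2, J=3/2, parity odd. Final level: S=1/2, L=0, J=1/2, parity even.
Parity must change: odd → even — ✓.
ΔS = 0: S: 1/2 → 1/2 — ✓.
ΔL = 0, ±1 (not L=0↔0): L: 2 → 0, ΔL = -2 — ✗.
ΔJ = 0, ±1 (not J=0↔0): J: 3/2 → 1/2, ΔJ = -1 — ✓.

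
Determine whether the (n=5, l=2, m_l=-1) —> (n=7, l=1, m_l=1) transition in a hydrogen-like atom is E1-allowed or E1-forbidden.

Δl = 1 − 2 = -1; the E1 rule Δl = ±1 is ✓.
Δm_l = 1 − (-1) = +2. E1 requires Δm_l = 0, ±1: ✗.
The transition is electric-dipole forbidden.

forbidden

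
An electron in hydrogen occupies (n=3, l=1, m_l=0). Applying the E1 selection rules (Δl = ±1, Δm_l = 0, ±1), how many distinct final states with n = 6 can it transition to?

E1 requires Δl = ±1, so l_f ∈ {0, 2}; with 0 ≤ l_f ≤ n_f−1 = 5, the allowed l_f values are {0, 2}.
For l_f = 0: m_f ∈ {m_i−1, m_i, m_i+1} ∩ [−0, 0] = {0} → 1 state.
For l_f = 2: m_f ∈ {m_i−1, m_i, m_i+1} ∩ [−2, 2] = {-1, 0, 1} → 3 states.
Total: 4.

4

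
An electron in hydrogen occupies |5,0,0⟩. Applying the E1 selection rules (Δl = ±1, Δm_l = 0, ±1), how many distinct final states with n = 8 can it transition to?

3

E1 requires Δl = ±1, so l_f ∈ {-1, 1}; with 0 ≤ l_f ≤ n_f−1 = 7, the allowed l_f values are {1}.
For l_f = 1: m_f ∈ {m_i−1, m_i, m_i+1} ∩ [−1, 1] = {-1, 0, 1} → 3 states.
Total: 3.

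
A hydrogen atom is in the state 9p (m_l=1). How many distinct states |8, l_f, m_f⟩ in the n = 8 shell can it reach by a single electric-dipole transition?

E1 requires Δl = ±1, so l_f ∈ {0, 2}; with 0 ≤ l_f ≤ n_f−1 = 7, the allowed l_f values are {0, 2}.
For l_f = 0: m_f ∈ {m_i−1, m_i, m_i+1} ∩ [−0, 0] = {0} → 1 state.
For l_f = 2: m_f ∈ {m_i−1, m_i, m_i+1} ∩ [−2, 2] = {0, 1, 2} → 3 states.
Total: 4.

4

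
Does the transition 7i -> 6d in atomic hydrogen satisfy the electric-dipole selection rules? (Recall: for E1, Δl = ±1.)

forbidden

Initial l = 6, final l = 2, so Δl = -4. E1 requires Δl = ±1: fails.
The transition is electric-dipole forbidden.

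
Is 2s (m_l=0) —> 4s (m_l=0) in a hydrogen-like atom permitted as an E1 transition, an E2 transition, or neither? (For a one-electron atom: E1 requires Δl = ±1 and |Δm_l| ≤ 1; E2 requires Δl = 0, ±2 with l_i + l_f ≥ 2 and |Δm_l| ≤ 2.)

Δl = 0 − 0 = +0; l_i + l_f = 0.
Δm_l = +0.
E1 (Δl = ±1, |Δm_l| ≤ 1): not satisfied.
E2 (Δl = 0,±2, l_i+l_f ≥ 2, |Δm_l| ≤ 2): not satisfied.

neither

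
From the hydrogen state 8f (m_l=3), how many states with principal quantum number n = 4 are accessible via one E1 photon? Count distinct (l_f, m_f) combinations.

1

E1 requires Δl = ±1, so l_f ∈ {2, 4}; with 0 ≤ l_f ≤ n_f−1 = 3, the allowed l_f values are {2}.
For l_f = 2: m_f ∈ {m_i−1, m_i, m_i+1} ∩ [−2, 2] = {2} → 1 state.
Total: 1.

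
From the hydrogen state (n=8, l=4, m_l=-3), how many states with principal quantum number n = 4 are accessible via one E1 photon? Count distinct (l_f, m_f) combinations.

E1 requires Δl = ±1, so l_f ∈ {3, 5}; with 0 ≤ l_f ≤ n_f−1 = 3, the allowed l_f values are {3}.
For l_f = 3: m_f ∈ {m_i−1, m_i, m_i+1} ∩ [−3, 3] = {-3, -2} → 2 states.
Total: 2.

2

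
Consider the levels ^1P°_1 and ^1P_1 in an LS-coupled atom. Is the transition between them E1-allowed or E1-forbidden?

Reading off the term symbols: S 0→0, L 1→1, J 1→1, parity odd→even.
Parity must change: odd → even — satisfied.
ΔS = 0: S: 0 → 0 — satisfied.
ΔL = 0, ±1 (not L=0↔0): L: 1 → 1, ΔL = +0 — satisfied.
ΔJ = 0, ±1 (not J=0↔0): J: 1 → 1, ΔJ = +0 — satisfied.
All four E1 rules are satisfied.

allowed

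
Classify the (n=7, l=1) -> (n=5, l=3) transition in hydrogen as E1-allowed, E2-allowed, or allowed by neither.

Δl = 3 − 1 = +2; l_i + l_f = 4.
E1 (Δl = ±1): not satisfied.
E2 (Δl = 0,±2, l_i+l_f ≥ 2): satisfied.

E2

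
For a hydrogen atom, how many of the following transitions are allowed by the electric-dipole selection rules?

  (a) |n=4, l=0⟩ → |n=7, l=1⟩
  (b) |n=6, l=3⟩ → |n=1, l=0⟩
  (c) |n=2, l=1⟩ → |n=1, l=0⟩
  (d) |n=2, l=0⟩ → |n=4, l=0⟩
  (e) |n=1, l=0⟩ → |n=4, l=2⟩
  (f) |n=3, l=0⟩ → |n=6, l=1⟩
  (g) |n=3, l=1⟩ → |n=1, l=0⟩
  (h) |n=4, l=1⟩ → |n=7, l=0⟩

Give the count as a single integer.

5

(a) allowed
(b) forbidden — Δl = -3 (E1 requires Δl = ±1)
(c) allowed
(d) forbidden — Δl = +0 (E1 requires Δl = ±1)
(e) forbidden — Δl = +2 (E1 requires Δl = ±1)
(f) allowed
(g) allowed
(h) allowed
Total allowed: 5 of 8.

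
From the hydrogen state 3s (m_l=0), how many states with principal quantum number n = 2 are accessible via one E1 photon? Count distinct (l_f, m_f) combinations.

E1 requires Δl = ±1, so l_f ∈ {-1, 1}; with 0 ≤ l_f ≤ n_f−1 = 1, the allowed l_f values are {1}.
For l_f = 1: m_f ∈ {m_i−1, m_i, m_i+1} ∩ [−1, 1] = {-1, 0, 1} → 3 states.
Total: 3.

3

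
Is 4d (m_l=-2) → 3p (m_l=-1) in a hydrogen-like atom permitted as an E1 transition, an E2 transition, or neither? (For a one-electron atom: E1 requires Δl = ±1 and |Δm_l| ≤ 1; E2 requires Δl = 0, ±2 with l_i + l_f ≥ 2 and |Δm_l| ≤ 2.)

E1

Δl = 1 − 2 = -1; l_i + l_f = 3.
Δm_l = +1.
E1 (Δl = ±1, |Δm_l| ≤ 1): satisfied.
E2 (Δl = 0,±2, l_i+l_f ≥ 2, |Δm_l| ≤ 2): not satisfied.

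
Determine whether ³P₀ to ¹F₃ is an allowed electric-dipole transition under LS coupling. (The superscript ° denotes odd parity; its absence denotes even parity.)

Initial level: S=1, L=1, J=0, parity even. Final level: S=0, L=3, J=3, parity even.
Parity must change: even → even — fails.
ΔS = 0: S: 1 → 0 — fails.
ΔL = 0, ±1 (not L=0↔0): L: 1 → 3, ΔL = +2 — fails.
ΔJ = 0, ±1 (not J=0↔0): J: 0 → 3, ΔJ = +3 — fails.
Rule(s) violated: parity, ΔS, ΔL, ΔJ.

forbidden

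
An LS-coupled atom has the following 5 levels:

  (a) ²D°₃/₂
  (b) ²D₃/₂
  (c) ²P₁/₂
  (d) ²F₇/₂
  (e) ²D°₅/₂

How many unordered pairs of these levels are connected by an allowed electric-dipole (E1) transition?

(a)–(b): allowed.
(a)–(c): allowed.
(a)–(d): forbidden (ΔJ).
(a)–(e): forbidden (parity).
(b)–(c): forbidden (parity).
(b)–(d): forbidden (parity, ΔJ).
(b)–(e): allowed.
(c)–(d): forbidden (parity, ΔL, ΔJ).
(c)–(e): forbidden (ΔJ).
(d)–(e): allowed.
Allowed pairs: 4 of 10.

4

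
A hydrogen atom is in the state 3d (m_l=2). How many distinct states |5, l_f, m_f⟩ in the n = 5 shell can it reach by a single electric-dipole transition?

E1 requires Δl = ±1, so l_f ∈ {1, 3}; with 0 ≤ l_f ≤ n_f−1 = 4, the allowed l_f values are {1, 3}.
For l_f = 1: m_f ∈ {m_i−1, m_i, m_i+1} ∩ [−1, 1] = {1} → 1 state.
For l_f = 3: m_f ∈ {m_i−1, m_i, m_i+1} ∩ [−3, 3] = {1, 2, 3} → 3 states.
Total: 4.

4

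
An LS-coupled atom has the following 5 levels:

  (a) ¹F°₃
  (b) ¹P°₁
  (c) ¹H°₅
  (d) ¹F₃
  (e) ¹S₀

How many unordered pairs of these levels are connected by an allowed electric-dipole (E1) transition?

(a)–(b): forbidden (parity, ΔL, ΔJ).
(a)–(c): forbidden (parity, ΔL, ΔJ).
(a)–(d): allowed.
(a)–(e): forbidden (ΔL, ΔJ).
(b)–(c): forbidden (parity, ΔL, ΔJ).
(b)–(d): forbidden (ΔL, ΔJ).
(b)–(e): allowed.
(c)–(d): forbidden (ΔL, ΔJ).
(c)–(e): forbidden (ΔL, ΔJ).
(d)–(e): forbidden (parity, ΔL, ΔJ).
Allowed pairs: 2 of 10.

2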